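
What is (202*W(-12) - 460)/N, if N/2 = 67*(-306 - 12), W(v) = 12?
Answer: -491/10653 ≈ -0.046090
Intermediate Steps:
N = -42612 (N = 2*(67*(-306 - 12)) = 2*(67*(-318)) = 2*(-21306) = -42612)
(202*W(-12) - 460)/N = (202*12 - 460)/(-42612) = (2424 - 460)*(-1/42612) = 1964*(-1/42612) = -491/10653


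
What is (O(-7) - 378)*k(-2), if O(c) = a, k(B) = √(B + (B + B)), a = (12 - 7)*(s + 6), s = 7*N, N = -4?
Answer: -488*I*√6 ≈ -1195.4*I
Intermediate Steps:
s = -28 (s = 7*(-4) = -28)
a = -110 (a = (12 - 7)*(-28 + 6) = 5*(-22) = -110)
k(B) = √3*√B (k(B) = √(B + 2*B) = √(3*B) = √3*√B)
O(c) = -110
(O(-7) - 378)*k(-2) = (-110 - 378)*(√3*√(-2)) = -488*√3*I*√2 = -488*I*√6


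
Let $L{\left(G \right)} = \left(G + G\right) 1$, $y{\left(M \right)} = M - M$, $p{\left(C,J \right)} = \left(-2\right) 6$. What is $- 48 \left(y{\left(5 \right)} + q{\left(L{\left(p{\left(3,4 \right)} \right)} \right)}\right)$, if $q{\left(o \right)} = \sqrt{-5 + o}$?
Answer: $- 48 i \sqrt{29} \approx - 258.49 i$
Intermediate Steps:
$p{\left(C,J \right)} = -12$
$y{\left(M \right)} = 0$
$L{\left(G \right)} = 2 G$ ($L{\left(G \right)} = 2 G 1 = 2 G$)
$- 48 \left(y{\left(5 \right)} + q{\left(L{\left(p{\left(3,4 \right)} \right)} \right)}\right) = - 48 \left(0 + \sqrt{-5 + 2 \left(-12\right)}\right) = - 48 \left(0 + \sqrt{-5 - 24}\right) = - 48 \left(0 + \sqrt{-29}\right) = - 48 \left(0 + i \sqrt{29}\right) = - 48 i \sqrt{29}$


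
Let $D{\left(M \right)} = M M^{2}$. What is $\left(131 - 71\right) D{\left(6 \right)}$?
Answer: $12960$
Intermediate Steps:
$D{\left(M \right)} = M^{3}$
$\left(131 - 71\right) D{\left(6 \right)} = \left(131 - 71\right) 6^{3} = 60 \cdot 216 = 12960$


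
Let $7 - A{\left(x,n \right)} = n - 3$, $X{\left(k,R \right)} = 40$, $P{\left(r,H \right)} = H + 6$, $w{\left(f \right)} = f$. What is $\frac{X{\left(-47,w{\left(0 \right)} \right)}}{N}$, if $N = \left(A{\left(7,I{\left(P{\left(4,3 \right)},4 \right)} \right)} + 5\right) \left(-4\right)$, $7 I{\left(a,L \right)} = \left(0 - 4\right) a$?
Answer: $- \frac{70}{141} \approx -0.49645$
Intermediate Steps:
$P{\left(r,H \right)} = 6 + H$
$I{\left(a,L \right)} = - \frac{4 a}{7}$ ($I{\left(a,L \right)} = \frac{\left(0 - 4\right) a}{7} = \frac{\left(-4\right) a}{7} = - \frac{4 a}{7}$)
$A{\left(x,n \right)} = 10 - n$ ($A{\left(x,n \right)} = 7 - \left(n - 3\right) = 7 - \left(-3 + n\right) = 10 - n$)
$N = - \frac{564}{7}$ ($N = \left(\left(10 - - \frac{4 \left(6 + 3\right)}{7}\right) + 5\right) \left(-4\right) = \left(\left(10 - \left(- \frac{4}{7}\right) 9\right) + 5\right) \left(-4\right) = \left(\left(10 - - \frac{36}{7}\right) + 5\right) \left(-4\right) = \left(\left(10 + \frac{36}{7}\right) + 5\right) \left(-4\right) = \left(\frac{106}{7} + 5\right) \left(-4\right) = \frac{141}{7} \left(-4\right) = - \frac{564}{7} \approx -80.571$)
$\frac{X{\left(-47,w{\left(0 \right)} \right)}}{N} = \frac{40}{- \frac{564}{7}} = 40 \left(- \frac{7}{564}\right) = - \frac{70}{141}$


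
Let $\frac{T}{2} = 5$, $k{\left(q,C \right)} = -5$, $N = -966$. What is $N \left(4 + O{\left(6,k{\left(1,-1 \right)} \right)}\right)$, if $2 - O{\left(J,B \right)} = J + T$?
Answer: $9660$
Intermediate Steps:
$T = 10$ ($T = 2 \cdot 5 = 10$)
$O{\left(J,B \right)} = -8 - J$ ($O{\left(J,B \right)} = 2 - \left(J + 10\right) = 2 - \left(10 + J\right) = -8 - J$)
$N \left(4 + O{\left(6,k{\left(1,-1 \right)} \right)}\right) = - 966 \left(4 - 14\right) = \left(-966\right) \left(-10\right) = 9660$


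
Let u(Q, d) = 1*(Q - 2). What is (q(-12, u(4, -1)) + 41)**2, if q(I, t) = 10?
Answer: 2601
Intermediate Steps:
u(Q, d) = -2 + Q (u(Q, d) = 1*(-2 + Q) = -2 + Q)
(q(-12, u(4, -1)) + 41)**2 = (10 + 41)**2 = 51**2 = 2601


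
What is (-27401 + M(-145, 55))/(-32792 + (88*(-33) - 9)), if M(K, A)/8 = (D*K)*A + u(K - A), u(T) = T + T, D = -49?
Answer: -3095599/35705 ≈ -86.699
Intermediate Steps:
u(T) = 2*T
M(K, A) = -16*A + 16*K - 392*A*K (M(K, A) = 8*((-49*K)*A + 2*(K - A)) = 8*(-49*A*K + (-2*A + 2*K)) = 8*(-2*A + 2*K - 49*A*K) = -16*A + 16*K - 392*A*K)
(-27401 + M(-145, 55))/(-32792 + (88*(-33) - 9)) = (-27401 + (-16*55 + 16*(-145) - 392*55*(-145)))/(-32792 + (88*(-33) - 9)) = (-27401 + (-880 - 2320 + 3126200))/(-32792 + (-2904 - 9)) = (-27401 + 3123000)/(-32792 - 2913) = 3095599/(-35705) = 3095599*(-1/35705) = -3095599/35705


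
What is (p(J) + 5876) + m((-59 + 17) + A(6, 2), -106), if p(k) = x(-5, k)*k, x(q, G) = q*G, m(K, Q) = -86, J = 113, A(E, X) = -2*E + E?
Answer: -58055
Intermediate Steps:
A(E, X) = -E
x(q, G) = G*q
p(k) = -5*k² (p(k) = (k*(-5))*k = (-5*k)*k = -5*k²)
(p(J) + 5876) + m((-59 + 17) + A(6, 2), -106) = (-5*113² + 5876) - 86 = (-5*12769 + 5876) - 86 = (-63845 + 5876) - 86 = -57969 - 86 = -58055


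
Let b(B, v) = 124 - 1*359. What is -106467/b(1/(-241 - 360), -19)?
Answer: 106467/235 ≈ 453.05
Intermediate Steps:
b(B, v) = -235 (b(B, v) = 124 - 359 = -235)
-106467/b(1/(-241 - 360), -19) = -106467/(-235) = -106467*(-1/235) = 106467/235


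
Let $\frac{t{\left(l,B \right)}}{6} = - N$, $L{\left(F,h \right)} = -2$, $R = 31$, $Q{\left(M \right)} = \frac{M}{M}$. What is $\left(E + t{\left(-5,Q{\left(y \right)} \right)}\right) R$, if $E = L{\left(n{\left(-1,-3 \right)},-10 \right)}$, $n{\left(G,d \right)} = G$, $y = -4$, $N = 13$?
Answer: $-2480$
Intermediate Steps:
$Q{\left(M \right)} = 1$
$t{\left(l,B \right)} = -78$ ($t{\left(l,B \right)} = 6 \left(\left(-1\right) 13\right) = 6 \left(-13\right) = -78$)
$E = -2$
$\left(E + t{\left(-5,Q{\left(y \right)} \right)}\right) R = \left(-2 - 78\right) 31 = \left(-80\right) 31 = -2480$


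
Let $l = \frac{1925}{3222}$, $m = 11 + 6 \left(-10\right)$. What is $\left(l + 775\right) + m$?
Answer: $\frac{2341097}{3222} \approx 726.6$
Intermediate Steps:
$m = -49$ ($m = 11 - 60 = -49$)
$l = \frac{1925}{3222}$ ($l = 1925 \cdot \frac{1}{3222} = \frac{1925}{3222} \approx 0.59746$)
$\left(l + 775\right) + m = \left(\frac{1925}{3222} + 775\right) - 49 = \frac{2498975}{3222} - 49 = \frac{2341097}{3222}$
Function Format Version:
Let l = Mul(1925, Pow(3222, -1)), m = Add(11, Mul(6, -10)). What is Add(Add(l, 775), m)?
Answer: Rational(2341097, 3222) ≈ 726.60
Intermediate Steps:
m = -49 (m = Add(11, -60) = -49)
l = Rational(1925, 3222) (l = Mul(1925, Rational(1, 3222)) = Rational(1925, 3222) ≈ 0.59746)
Add(Add(l, 775), m) = Add(Add(Rational(1925, 3222), 775), -49) = Add(Rational(2498975, 3222), -49) = Rational(2341097, 3222)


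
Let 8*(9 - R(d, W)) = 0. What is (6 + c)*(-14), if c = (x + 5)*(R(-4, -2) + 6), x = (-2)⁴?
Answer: -4494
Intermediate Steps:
R(d, W) = 9 (R(d, W) = 9 - ⅛*0 = 9 + 0 = 9)
x = 16
c = 315 (c = (16 + 5)*(9 + 6) = 21*15 = 315)
(6 + c)*(-14) = (6 + 315)*(-14) = 321*(-14) = -4494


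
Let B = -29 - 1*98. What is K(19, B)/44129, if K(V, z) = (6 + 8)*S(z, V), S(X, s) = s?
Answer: 266/44129 ≈ 0.0060278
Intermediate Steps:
B = -127 (B = -29 - 98 = -127)
K(V, z) = 14*V (K(V, z) = (6 + 8)*V = 14*V)
K(19, B)/44129 = (14*19)/44129 = 266*(1/44129) = 266/44129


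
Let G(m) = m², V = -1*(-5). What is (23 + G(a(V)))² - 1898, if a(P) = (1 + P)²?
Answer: 1737863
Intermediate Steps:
V = 5
(23 + G(a(V)))² - 1898 = (23 + ((1 + 5)²)²)² - 1898 = (23 + (6²)²)² - 1898 = (23 + 36²)² - 1898 = (23 + 1296)² - 1898 = 1319² - 1898 = 1739761 - 1898 = 1737863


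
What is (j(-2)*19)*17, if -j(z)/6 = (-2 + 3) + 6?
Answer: -13566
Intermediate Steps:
j(z) = -42 (j(z) = -6*((-2 + 3) + 6) = -6*(1 + 6) = -6*7 = -42)
(j(-2)*19)*17 = -42*19*17 = -798*17 = -13566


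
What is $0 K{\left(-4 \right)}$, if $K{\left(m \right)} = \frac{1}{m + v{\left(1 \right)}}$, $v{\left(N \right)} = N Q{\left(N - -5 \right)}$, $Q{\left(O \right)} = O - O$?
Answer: $0$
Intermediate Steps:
$Q{\left(O \right)} = 0$
$v{\left(N \right)} = 0$ ($v{\left(N \right)} = N 0 = 0$)
$K{\left(m \right)} = \frac{1}{m}$ ($K{\left(m \right)} = \frac{1}{m + 0} = \frac{1}{m}$)
$0 K{\left(-4 \right)} = \frac{0}{-4} = 0 \left(- \frac{1}{4}\right) = 0$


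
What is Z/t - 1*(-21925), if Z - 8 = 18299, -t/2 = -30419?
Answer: 1333891457/60838 ≈ 21925.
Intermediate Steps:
t = 60838 (t = -2*(-30419) = 60838)
Z = 18307 (Z = 8 + 18299 = 18307)
Z/t - 1*(-21925) = 18307/60838 - 1*(-21925) = 18307*(1/60838) + 21925 = 18307/60838 + 21925 = 1333891457/60838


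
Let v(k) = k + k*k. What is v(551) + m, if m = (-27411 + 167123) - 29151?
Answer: 414713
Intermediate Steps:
m = 110561 (m = 139712 - 29151 = 110561)
v(k) = k + k**2
v(551) + m = 551*(1 + 551) + 110561 = 551*552 + 110561 = 304152 + 110561 = 414713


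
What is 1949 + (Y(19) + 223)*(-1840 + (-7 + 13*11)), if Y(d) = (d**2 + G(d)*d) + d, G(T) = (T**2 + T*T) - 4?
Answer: -24271531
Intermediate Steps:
G(T) = -4 + 2*T**2 (G(T) = (T**2 + T**2) - 4 = 2*T**2 - 4 = -4 + 2*T**2)
Y(d) = d + d**2 + d*(-4 + 2*d**2) (Y(d) = (d**2 + (-4 + 2*d**2)*d) + d = (d**2 + d*(-4 + 2*d**2)) + d = d + d**2 + d*(-4 + 2*d**2))
1949 + (Y(19) + 223)*(-1840 + (-7 + 13*11)) = 1949 + (19*(-3 + 19 + 2*19**2) + 223)*(-1840 + (-7 + 13*11)) = 1949 + (19*(-3 + 19 + 2*361) + 223)*(-1840 + (-7 + 143)) = 1949 + (19*(-3 + 19 + 722) + 223)*(-1840 + 136) = 1949 + (19*738 + 223)*(-1704) = 1949 + (14022 + 223)*(-1704) = 1949 + 14245*(-1704) = 1949 - 24273480 = -24271531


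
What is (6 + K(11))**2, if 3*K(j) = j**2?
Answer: 19321/9 ≈ 2146.8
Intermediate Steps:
K(j) = j**2/3
(6 + K(11))**2 = (6 + (1/3)*11**2)**2 = (6 + (1/3)*121)**2 = (6 + 121/3)**2 = (139/3)**2 = 19321/9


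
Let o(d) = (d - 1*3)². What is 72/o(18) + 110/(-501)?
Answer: 1258/12525 ≈ 0.10044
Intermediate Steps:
o(d) = (-3 + d)² (o(d) = (d - 3)² = (-3 + d)²)
72/o(18) + 110/(-501) = 72/((-3 + 18)²) + 110/(-501) = 72/(15²) + 110*(-1/501) = 72/225 - 110/501 = 72*(1/225) - 110/501 = 8/25 - 110/501 = 1258/12525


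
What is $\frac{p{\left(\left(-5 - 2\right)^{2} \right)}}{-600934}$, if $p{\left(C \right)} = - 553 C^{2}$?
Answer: $\frac{1327753}{600934} \approx 2.2095$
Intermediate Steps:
$\frac{p{\left(\left(-5 - 2\right)^{2} \right)}}{-600934} = \frac{\left(-553\right) \left(\left(-5 - 2\right)^{2}\right)^{2}}{-600934} = - 553 \left(\left(-7\right)^{2}\right)^{2} \left(- \frac{1}{600934}\right) = - 553 \cdot 49^{2} \left(- \frac{1}{600934}\right) = \left(-553\right) 2401 \left(- \frac{1}{600934}\right) = \left(-1327753\right) \left(- \frac{1}{600934}\right) = \frac{1327753}{600934}$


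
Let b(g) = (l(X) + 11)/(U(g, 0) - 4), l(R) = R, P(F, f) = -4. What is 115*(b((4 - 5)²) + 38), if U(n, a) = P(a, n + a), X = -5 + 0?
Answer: 17135/4 ≈ 4283.8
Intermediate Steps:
X = -5
U(n, a) = -4
b(g) = -¾ (b(g) = (-5 + 11)/(-4 - 4) = 6/(-8) = 6*(-⅛) = -¾)
115*(b((4 - 5)²) + 38) = 115*(-¾ + 38) = 115*(149/4) = 17135/4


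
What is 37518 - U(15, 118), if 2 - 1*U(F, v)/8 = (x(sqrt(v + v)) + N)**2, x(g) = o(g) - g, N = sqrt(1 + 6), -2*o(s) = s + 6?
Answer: 37502 + 8*(3 - sqrt(7) + 3*sqrt(59))**2 ≈ 41882.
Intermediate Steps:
o(s) = -3 - s/2 (o(s) = -(s + 6)/2 = -(6 + s)/2 = -3 - s/2)
N = sqrt(7) ≈ 2.6458
x(g) = -3 - 3*g/2 (x(g) = (-3 - g/2) - g = -3 - 3*g/2)
U(F, v) = 16 - 8*(-3 + sqrt(7) - 3*sqrt(2)*sqrt(v)/2)**2 (U(F, v) = 16 - 8*((-3 - 3*sqrt(v + v)/2) + sqrt(7))**2 = 16 - 8*((-3 - 3*sqrt(2)*sqrt(v)/2) + sqrt(7))**2 = 16 - 8*(-3 + sqrt(7) - 3*sqrt(2)*sqrt(v)/2)**2)
37518 - U(15, 118) = 37518 - (16 - 2*(6 - 2*sqrt(7) + 3*sqrt(2)*sqrt(118))**2) = 37518 - (16 - 2*(6 - 2*sqrt(7) + 6*sqrt(59))**2) = 37518 + (-16 + 2*(6 - 2*sqrt(7) + 6*sqrt(59))**2) = 37502 + 2*(6 - 2*sqrt(7) + 6*sqrt(59))**2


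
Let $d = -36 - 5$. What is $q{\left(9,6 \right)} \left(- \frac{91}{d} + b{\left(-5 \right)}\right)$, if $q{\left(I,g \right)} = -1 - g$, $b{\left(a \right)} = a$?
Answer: $\frac{798}{41} \approx 19.463$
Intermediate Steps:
$d = -41$
$q{\left(9,6 \right)} \left(- \frac{91}{d} + b{\left(-5 \right)}\right) = \left(-1 - 6\right) \left(- \frac{91}{-41} - 5\right) = \left(-1 - 6\right) \left(\left(-91\right) \left(- \frac{1}{41}\right) - 5\right) = - 7 \left(\frac{91}{41} - 5\right) = \left(-7\right) \left(- \frac{114}{41}\right) = \frac{798}{41}$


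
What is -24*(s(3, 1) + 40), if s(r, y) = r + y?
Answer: -1056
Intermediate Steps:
-24*(s(3, 1) + 40) = -24*((3 + 1) + 40) = -24*(4 + 40) = -24*44 = -1056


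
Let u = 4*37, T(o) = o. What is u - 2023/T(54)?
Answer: 5969/54 ≈ 110.54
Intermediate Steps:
u = 148
u - 2023/T(54) = 148 - 2023/54 = 5969/54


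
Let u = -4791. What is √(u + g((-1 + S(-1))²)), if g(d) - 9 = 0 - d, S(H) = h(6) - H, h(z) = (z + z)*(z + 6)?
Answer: I*√25518 ≈ 159.74*I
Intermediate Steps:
h(z) = 2*z*(6 + z) (h(z) = (2*z)*(6 + z) = 2*z*(6 + z))
S(H) = 144 - H (S(H) = 2*6*(6 + 6) - H = 2*6*12 - H = 144 - H)
g(d) = 9 - d (g(d) = 9 + (0 - d) = 9 - d)
√(u + g((-1 + S(-1))²)) = √(-4791 + (9 - (-1 + (144 - 1*(-1)))²)) = √(-4791 + (9 - (-1 + (144 + 1))²)) = √(-4791 + (9 - (-1 + 145)²)) = √(-4791 + (9 - 1*144²)) = √(-4791 + (9 - 1*20736)) = √(-4791 + (9 - 20736)) = √(-4791 - 20727) = √(-25518) = I*√25518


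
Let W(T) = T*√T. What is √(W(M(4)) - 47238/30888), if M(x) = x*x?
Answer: √45988657/858 ≈ 7.9038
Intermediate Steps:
M(x) = x²
W(T) = T^(3/2)
√(W(M(4)) - 47238/30888) = √((4²)^(3/2) - 47238/30888) = √(16^(3/2) - 47238*1/30888) = √(64 - 7873/5148) = √(321599/5148) = √45988657/858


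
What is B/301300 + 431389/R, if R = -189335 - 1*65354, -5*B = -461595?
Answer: -106464871909/76737795700 ≈ -1.3874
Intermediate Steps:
B = 92319 (B = -⅕*(-461595) = 92319)
R = -254689 (R = -189335 - 65354 = -254689)
B/301300 + 431389/R = 92319/301300 + 431389/(-254689) = 92319*(1/301300) + 431389*(-1/254689) = 92319/301300 - 431389/254689 = -106464871909/76737795700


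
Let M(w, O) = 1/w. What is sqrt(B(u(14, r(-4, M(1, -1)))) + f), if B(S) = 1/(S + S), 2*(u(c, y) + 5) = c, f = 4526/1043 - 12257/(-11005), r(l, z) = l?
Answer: sqrt(3005558419363885)/22956430 ≈ 2.3881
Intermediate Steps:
f = 62592681/11478215 (f = 4526*(1/1043) - 12257*(-1/11005) = 4526/1043 + 12257/11005 = 62592681/11478215 ≈ 5.4532)
u(c, y) = -5 + c/2
B(S) = 1/(2*S)
sqrt(B(u(14, r(-4, M(1, -1)))) + f) = sqrt(1/(2*(-5 + (1/2)*14)) + 62592681/11478215) = sqrt(1/(2*(-5 + 7)) + 62592681/11478215) = sqrt((1/2)/2 + 62592681/11478215) = sqrt((1/2)*(1/2) + 62592681/11478215) = sqrt(1/4 + 62592681/11478215) = sqrt(261848939/45912860) = sqrt(3005558419363885)/22956430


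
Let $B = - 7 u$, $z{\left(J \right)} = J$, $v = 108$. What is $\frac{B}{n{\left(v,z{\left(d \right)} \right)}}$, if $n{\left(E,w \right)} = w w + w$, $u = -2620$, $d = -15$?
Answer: $\frac{262}{3} \approx 87.333$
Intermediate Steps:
$B = 18340$ ($B = \left(-7\right) \left(-2620\right) = 18340$)
$n{\left(E,w \right)} = w + w^{2}$ ($n{\left(E,w \right)} = w^{2} + w = w + w^{2}$)
$\frac{B}{n{\left(v,z{\left(d \right)} \right)}} = \frac{18340}{\left(-15\right) \left(1 - 15\right)} = \frac{18340}{\left(-15\right) \left(-14\right)} = \frac{18340}{210} = 18340 \cdot \frac{1}{210} = \frac{262}{3}$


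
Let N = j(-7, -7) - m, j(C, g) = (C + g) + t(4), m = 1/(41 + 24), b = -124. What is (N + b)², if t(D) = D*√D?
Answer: 71419401/4225 ≈ 16904.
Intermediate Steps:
t(D) = D^(3/2)
m = 1/65 ≈ 0.015385
j(C, g) = 8 + C + g (j(C, g) = (C + g) + 4^(3/2) = (C + g) + 8 = 8 + C + g)
N = -391/65 (N = (8 - 7 - 7) - 1*1/65 = -6 - 1/65 = -391/65 ≈ -6.0154)
(N + b)² = (-391/65 - 124)² = (-8451/65)² = 71419401/4225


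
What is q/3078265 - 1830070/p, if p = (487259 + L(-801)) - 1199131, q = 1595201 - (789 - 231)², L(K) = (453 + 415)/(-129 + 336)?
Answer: 677652035101091/226801387558270 ≈ 2.9879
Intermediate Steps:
L(K) = 868/207
q = 1283837 (q = 1595201 - 1*558² = 1595201 - 1*311364 = 1595201 - 311364 = 1283837)
p = -147356636/207 (p = (487259 + 868/207) - 1199131 = 100863481/207 - 1199131 = -147356636/207 ≈ -7.1187e+5)
q/3078265 - 1830070/p = 1283837/3078265 - 1830070/(-147356636/207) = 1283837*(1/3078265) - 1830070*(-207/147356636) = 1283837/3078265 + 189412245/73678318 = 677652035101091/226801387558270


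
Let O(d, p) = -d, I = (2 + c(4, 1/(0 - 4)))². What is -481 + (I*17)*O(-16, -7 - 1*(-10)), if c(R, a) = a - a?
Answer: 607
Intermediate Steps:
c(R, a) = 0
I = 4 (I = (2 + 0)² = 2² = 4)
-481 + (I*17)*O(-16, -7 - 1*(-10)) = -481 + (4*17)*(-1*(-16)) = -481 + 68*16 = -481 + 1088 = 607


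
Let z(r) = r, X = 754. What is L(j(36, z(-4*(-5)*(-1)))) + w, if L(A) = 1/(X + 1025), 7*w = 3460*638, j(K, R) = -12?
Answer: 3927106927/12453 ≈ 3.1535e+5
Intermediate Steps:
w = 2207480/7 (w = (3460*638)/7 = (1/7)*2207480 = 2207480/7 ≈ 3.1535e+5)
L(A) = 1/1779 (L(A) = 1/(754 + 1025) = 1/1779)
L(j(36, z(-4*(-5)*(-1)))) + w = 1/1779 + 2207480/7 = 3927106927/12453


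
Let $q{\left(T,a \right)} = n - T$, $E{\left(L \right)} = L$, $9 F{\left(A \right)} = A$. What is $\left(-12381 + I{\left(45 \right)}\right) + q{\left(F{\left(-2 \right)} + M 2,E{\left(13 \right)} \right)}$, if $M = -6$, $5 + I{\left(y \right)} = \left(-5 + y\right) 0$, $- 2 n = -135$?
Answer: $- \frac{221513}{18} \approx -12306.0$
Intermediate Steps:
$n = \frac{135}{2}$ ($n = \left(- \frac{1}{2}\right) \left(-135\right) = \frac{135}{2} \approx 67.5$)
$F{\left(A \right)} = \frac{A}{9}$
$I{\left(y \right)} = -5$ ($I{\left(y \right)} = -5 + \left(-5 + y\right) 0 = -5 + 0 = -5$)
$q{\left(T,a \right)} = \frac{135}{2} - T$
$\left(-12381 + I{\left(45 \right)}\right) + q{\left(F{\left(-2 \right)} + M 2,E{\left(13 \right)} \right)} = \left(-12381 - 5\right) - \left(- \frac{135}{2} - 12 - \frac{2}{9}\right) = -12386 + \left(\frac{135}{2} - \left(- \frac{2}{9} - 12\right)\right) = -12386 + \left(\frac{135}{2} - - \frac{110}{9}\right) = -12386 + \left(\frac{135}{2} + \frac{110}{9}\right) = -12386 + \frac{1435}{18} = - \frac{221513}{18}$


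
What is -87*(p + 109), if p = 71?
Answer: -15660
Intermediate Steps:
-87*(p + 109) = -87*(71 + 109) = -87*180 = -15660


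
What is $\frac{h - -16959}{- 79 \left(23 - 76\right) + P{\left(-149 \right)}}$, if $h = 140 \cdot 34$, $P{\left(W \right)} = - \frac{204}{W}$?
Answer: $\frac{3236131}{624067} \approx 5.1855$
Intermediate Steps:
$h = 4760$
$\frac{h - -16959}{- 79 \left(23 - 76\right) + P{\left(-149 \right)}} = \frac{4760 - -16959}{- 79 \left(23 - 76\right) - \frac{204}{-149}} = \frac{4760 + \left(-5738 + 22697\right)}{\left(-79\right) \left(-53\right) - - \frac{204}{149}} = \frac{4760 + 16959}{4187 + \frac{204}{149}} = \frac{21719}{\frac{624067}{149}} = 21719 \cdot \frac{149}{624067} = \frac{3236131}{624067}$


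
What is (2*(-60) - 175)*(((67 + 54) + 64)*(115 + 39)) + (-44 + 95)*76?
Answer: -8400674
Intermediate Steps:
(2*(-60) - 175)*(((67 + 54) + 64)*(115 + 39)) + (-44 + 95)*76 = (-120 - 175)*((121 + 64)*154) + 51*76 = -54575*154 + 3876 = -295*28490 + 3876 = -8404550 + 3876 = -8400674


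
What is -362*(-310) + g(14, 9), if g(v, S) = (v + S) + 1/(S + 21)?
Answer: 3367291/30 ≈ 1.1224e+5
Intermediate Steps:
g(v, S) = S + v + 1/(21 + S) (g(v, S) = (S + v) + 1/(21 + S) = S + v + 1/(21 + S))
-362*(-310) + g(14, 9) = -362*(-310) + (1 + 9**2 + 21*9 + 21*14 + 9*14)/(21 + 9) = 112220 + (1 + 81 + 189 + 294 + 126)/30 = 112220 + (1/30)*691 = 112220 + 691/30 = 3367291/30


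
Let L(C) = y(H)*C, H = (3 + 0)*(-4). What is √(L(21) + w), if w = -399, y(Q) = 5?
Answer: 7*I*√6 ≈ 17.146*I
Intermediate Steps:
H = -12 (H = 3*(-4) = -12)
L(C) = 5*C
√(L(21) + w) = √(5*21 - 399) = √(105 - 399) = √(-294) = 7*I*√6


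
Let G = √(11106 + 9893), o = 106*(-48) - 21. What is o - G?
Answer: -5109 - √20999 ≈ -5253.9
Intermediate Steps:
o = -5109 (o = -5088 - 21 = -5109)
G = √20999 ≈ 144.91
o - G = -5109 - √20999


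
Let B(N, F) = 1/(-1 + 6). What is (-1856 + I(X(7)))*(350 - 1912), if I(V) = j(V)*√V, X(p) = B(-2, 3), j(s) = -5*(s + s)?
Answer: 2899072 + 3124*√5/5 ≈ 2.9005e+6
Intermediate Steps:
j(s) = -10*s
B(N, F) = ⅕ (B(N, F) = 1/5 = ⅕)
X(p) = ⅕
I(V) = -10*V^(3/2) (I(V) = (-10*V)*√V = -10*V^(3/2))
(-1856 + I(X(7)))*(350 - 1912) = (-1856 - 2*√5/5)*(350 - 1912) = (-1856 - 2*√5/5)*(-1562) = 2899072 + 3124*√5/5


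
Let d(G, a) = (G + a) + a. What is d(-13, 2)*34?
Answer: -306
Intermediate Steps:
d(G, a) = G + 2*a
d(-13, 2)*34 = (-13 + 2*2)*34 = (-13 + 4)*34 = -9*34 = -306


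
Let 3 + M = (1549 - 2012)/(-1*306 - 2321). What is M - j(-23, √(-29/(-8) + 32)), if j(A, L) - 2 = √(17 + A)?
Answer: -12672/2627 - I*√6 ≈ -4.8238 - 2.4495*I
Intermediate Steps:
j(A, L) = 2 + √(17 + A)
M = -7418/2627 (M = -3 + (1549 - 2012)/(-1*306 - 2321) = -3 - 463/(-306 - 2321) = -3 - 463/(-2627) = -3 - 463*(-1/2627) = -3 + 463/2627 = -7418/2627 ≈ -2.8238)
M - j(-23, √(-29/(-8) + 32)) = -7418/2627 - (2 + √(17 - 23)) = -7418/2627 - (2 + √(-6)) = -7418/2627 - (2 + I*√6) = -7418/2627 + (-2 - I*√6) = -12672/2627 - I*√6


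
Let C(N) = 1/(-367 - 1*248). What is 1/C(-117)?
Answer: -615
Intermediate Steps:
C(N) = -1/615 (C(N) = 1/(-367 - 248) = 1/(-615) = -1/615)
1/C(-117) = 1/(-1/615) = -615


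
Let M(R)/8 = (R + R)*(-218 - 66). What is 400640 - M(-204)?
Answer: -526336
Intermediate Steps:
M(R) = -4544*R (M(R) = 8*((R + R)*(-218 - 66)) = 8*((2*R)*(-284)) = 8*(-568*R) = -4544*R)
400640 - M(-204) = 400640 - (-4544)*(-204) = 400640 - 1*926976 = 400640 - 926976 = -526336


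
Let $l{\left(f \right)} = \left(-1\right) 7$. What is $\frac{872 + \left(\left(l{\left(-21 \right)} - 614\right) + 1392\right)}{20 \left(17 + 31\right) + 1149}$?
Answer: $\frac{1643}{2109} \approx 0.77904$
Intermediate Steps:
$l{\left(f \right)} = -7$
$\frac{872 + \left(\left(l{\left(-21 \right)} - 614\right) + 1392\right)}{20 \left(17 + 31\right) + 1149} = \frac{872 + \left(\left(-7 - 614\right) + 1392\right)}{20 \left(17 + 31\right) + 1149} = \frac{872 + \left(-621 + 1392\right)}{20 \cdot 48 + 1149} = \frac{872 + 771}{960 + 1149} = \frac{1643}{2109}$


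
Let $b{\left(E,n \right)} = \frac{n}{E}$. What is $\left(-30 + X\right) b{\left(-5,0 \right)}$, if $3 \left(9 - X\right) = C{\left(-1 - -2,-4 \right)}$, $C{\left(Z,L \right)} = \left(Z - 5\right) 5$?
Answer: $0$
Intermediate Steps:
$C{\left(Z,L \right)} = -25 + 5 Z$ ($C{\left(Z,L \right)} = \left(-5 + Z\right) 5 = -25 + 5 Z$)
$X = \frac{47}{3}$ ($X = 9 - \frac{-25 + 5 \left(-1 - -2\right)}{3} = 9 - \frac{-25 + 5 \left(-1 + 2\right)}{3} = 9 - \frac{-25 + 5 \cdot 1}{3} = 9 - \frac{-25 + 5}{3} = 9 - - \frac{20}{3} = 9 + \frac{20}{3} = \frac{47}{3} \approx 15.667$)
$\left(-30 + X\right) b{\left(-5,0 \right)} = \left(-30 + \frac{47}{3}\right) \frac{0}{-5} = - \frac{43 \cdot 0 \left(- \frac{1}{5}\right)}{3} = \left(- \frac{43}{3}\right) 0 = 0$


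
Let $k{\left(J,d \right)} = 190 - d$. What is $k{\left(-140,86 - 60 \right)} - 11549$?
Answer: $-11385$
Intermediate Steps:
$k{\left(-140,86 - 60 \right)} - 11549 = \left(190 - \left(86 - 60\right)\right) - 11549 = \left(190 - 26\right) - 11549 = 164 - 11549 = -11385$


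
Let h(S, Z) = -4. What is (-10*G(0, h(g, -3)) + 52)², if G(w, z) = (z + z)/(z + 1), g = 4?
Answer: 5776/9 ≈ 641.78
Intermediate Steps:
G(w, z) = 2*z/(1 + z) (G(w, z) = (2*z)/(1 + z) = 2*z/(1 + z))
(-10*G(0, h(g, -3)) + 52)² = (-20*(-4)/(1 - 4) + 52)² = (-20*(-4)/(-3) + 52)² = (-20*(-4)*(-1)/3 + 52)² = (-10*8/3 + 52)² = (-80/3 + 52)² = (76/3)² = 5776/9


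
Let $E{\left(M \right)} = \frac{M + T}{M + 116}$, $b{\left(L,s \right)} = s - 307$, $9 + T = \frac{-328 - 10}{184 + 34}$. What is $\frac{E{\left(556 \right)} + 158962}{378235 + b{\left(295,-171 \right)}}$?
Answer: $\frac{1940618005}{4611657456} \approx 0.42081$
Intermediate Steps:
$T = - \frac{1150}{109}$ ($T = -9 + \frac{-328 - 10}{184 + 34} = -9 - \frac{338}{218} = -9 - \frac{169}{109} = - \frac{1150}{109} \approx -10.55$)
$b{\left(L,s \right)} = -307 + s$ ($b{\left(L,s \right)} = s - 307 = -307 + s$)
$E{\left(M \right)} = \frac{- \frac{1150}{109} + M}{116 + M}$ ($E{\left(M \right)} = \frac{M - \frac{1150}{109}}{M + 116} = \frac{- \frac{1150}{109} + M}{116 + M}$)
$\frac{E{\left(556 \right)} + 158962}{378235 + b{\left(295,-171 \right)}} = \frac{\frac{- \frac{1150}{109} + 556}{116 + 556} + 158962}{378235 - 478} = \frac{\frac{1}{672} \cdot \frac{59454}{109} + 158962}{378235 - 478} = \frac{\frac{1}{672} \cdot \frac{59454}{109} + 158962}{377757} = \left(\frac{9909}{12208} + 158962\right) \frac{1}{377757} = \frac{1940618005}{12208} \cdot \frac{1}{377757} = \frac{1940618005}{4611657456}$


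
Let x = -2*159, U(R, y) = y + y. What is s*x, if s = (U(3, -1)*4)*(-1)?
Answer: -2544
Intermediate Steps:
U(R, y) = 2*y
x = -318
s = 8 (s = ((2*(-1))*4)*(-1) = -2*4*(-1) = -8*(-1) = 8)
s*x = 8*(-318) = -2544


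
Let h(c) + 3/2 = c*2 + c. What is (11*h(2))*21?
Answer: 2079/2 ≈ 1039.5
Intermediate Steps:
h(c) = -3/2 + 3*c (h(c) = -3/2 + (c*2 + c) = -3/2 + (2*c + c) = -3/2 + 3*c)
(11*h(2))*21 = (11*(-3/2 + 3*2))*21 = (11*(-3/2 + 6))*21 = (11*(9/2))*21 = (99/2)*21 = 2079/2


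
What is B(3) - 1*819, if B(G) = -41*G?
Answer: -942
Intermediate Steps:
B(3) - 1*819 = -41*3 - 1*819 = -123 - 819 = -942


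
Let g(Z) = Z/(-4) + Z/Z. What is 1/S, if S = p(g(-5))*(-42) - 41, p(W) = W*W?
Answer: -8/2029 ≈ -0.0039428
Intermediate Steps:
g(Z) = 1 - Z/4 (g(Z) = Z*(-¼) + 1 = -Z/4 + 1 = 1 - Z/4)
p(W) = W²
S = -2029/8 (S = (1 - ¼*(-5))²*(-42) - 41 = (1 + 5/4)²*(-42) - 41 = (9/4)²*(-42) - 41 = (81/16)*(-42) - 41 = -1701/8 - 41 = -2029/8 ≈ -253.63)
1/S = 1/(-2029/8) = -8/2029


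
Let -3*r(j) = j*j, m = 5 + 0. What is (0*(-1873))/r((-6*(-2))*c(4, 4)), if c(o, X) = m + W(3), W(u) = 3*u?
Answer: 0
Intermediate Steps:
m = 5
c(o, X) = 14 (c(o, X) = 5 + 3*3 = 5 + 9 = 14)
r(j) = -j**2/3 (r(j) = -j*j/3 = -j**2/3)
(0*(-1873))/r((-6*(-2))*c(4, 4)) = (0*(-1873))/((-(-6*(-2)*14)**2/3)) = 0/((-(12*14)**2/3)) = 0/((-1/3*168**2)) = 0/((-1/3*28224)) = 0/(-9408) = 0*(-1/9408) = 0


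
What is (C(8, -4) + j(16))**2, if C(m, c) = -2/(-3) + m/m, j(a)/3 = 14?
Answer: 17161/9 ≈ 1906.8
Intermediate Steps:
j(a) = 42 (j(a) = 3*14 = 42)
C(m, c) = 5/3 (C(m, c) = -2*(-1/3) + 1 = 2/3 + 1 = 5/3)
(C(8, -4) + j(16))**2 = (5/3 + 42)**2 = (131/3)**2 = 17161/9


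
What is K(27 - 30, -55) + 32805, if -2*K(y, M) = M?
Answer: 65665/2 ≈ 32833.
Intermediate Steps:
K(y, M) = -M/2
K(27 - 30, -55) + 32805 = -½*(-55) + 32805 = 55/2 + 32805 = 65665/2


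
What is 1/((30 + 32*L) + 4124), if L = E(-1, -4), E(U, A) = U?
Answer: 1/4122 ≈ 0.00024260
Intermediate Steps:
L = -1
1/((30 + 32*L) + 4124) = 1/((30 + 32*(-1)) + 4124) = 1/((30 - 32) + 4124) = 1/(-2 + 4124) = 1/4122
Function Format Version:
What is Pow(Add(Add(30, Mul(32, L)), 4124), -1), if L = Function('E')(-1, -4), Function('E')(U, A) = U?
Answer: Rational(1, 4122) ≈ 0.00024260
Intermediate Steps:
L = -1
Pow(Add(Add(30, Mul(32, L)), 4124), -1) = Pow(Add(Add(30, Mul(32, -1)), 4124), -1) = Pow(Add(Add(30, -32), 4124), -1) = Pow(Add(-2, 4124), -1) = Pow(4122, -1) = Rational(1, 4122)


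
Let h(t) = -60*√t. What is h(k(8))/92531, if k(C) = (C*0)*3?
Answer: 0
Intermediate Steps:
k(C) = 0 (k(C) = 0*3 = 0)
h(k(8))/92531 = -60*√0/92531 = -60*0*(1/92531) = 0*(1/92531) = 0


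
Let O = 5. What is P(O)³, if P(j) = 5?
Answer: 125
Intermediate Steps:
P(O)³ = 5³ = 125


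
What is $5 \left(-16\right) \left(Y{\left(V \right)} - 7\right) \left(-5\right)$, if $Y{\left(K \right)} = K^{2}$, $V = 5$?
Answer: $7200$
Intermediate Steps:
$5 \left(-16\right) \left(Y{\left(V \right)} - 7\right) \left(-5\right) = 5 \left(-16\right) \left(5^{2} - 7\right) \left(-5\right) = - 80 \left(25 - 7\right) \left(-5\right) = - 80 \cdot 18 \left(-5\right) = \left(-80\right) \left(-90\right) = 7200$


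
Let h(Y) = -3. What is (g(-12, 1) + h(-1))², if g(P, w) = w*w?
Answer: 4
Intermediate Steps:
g(P, w) = w²
(g(-12, 1) + h(-1))² = (1² - 3)² = (1 - 3)² = (-2)² = 4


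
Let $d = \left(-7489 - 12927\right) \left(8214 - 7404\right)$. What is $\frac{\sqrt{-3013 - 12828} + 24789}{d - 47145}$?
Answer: $- \frac{8263}{5528035} - \frac{i \sqrt{15841}}{16584105} \approx -0.0014947 - 7.5893 \cdot 10^{-6} i$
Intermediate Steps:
$d = -16536960$ ($d = \left(-20416\right) 810 = -16536960$)
$\frac{\sqrt{-3013 - 12828} + 24789}{d - 47145} = \frac{\sqrt{-3013 - 12828} + 24789}{-16536960 - 47145} = \frac{\sqrt{-15841} + 24789}{-16584105} = \left(i \sqrt{15841} + 24789\right) \left(- \frac{1}{16584105}\right) = \left(24789 + i \sqrt{15841}\right) \left(- \frac{1}{16584105}\right) = - \frac{8263}{5528035} - \frac{i \sqrt{15841}}{16584105}$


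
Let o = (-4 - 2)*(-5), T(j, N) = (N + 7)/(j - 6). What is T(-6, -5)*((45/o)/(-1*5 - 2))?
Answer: 1/28 ≈ 0.035714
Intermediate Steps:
T(j, N) = (7 + N)/(-6 + j)
o = 30 (o = -6*(-5) = 30)
T(-6, -5)*((45/o)/(-1*5 - 2)) = ((7 - 5)/(-6 - 6))*((45/30)/(-1*5 - 2)) = (2/(-12))*((45*(1/30))/(-5 - 2)) = (-1/12*2)*((3/2)/(-7)) = -(-1)/(4*7) = -⅙*(-3/14) = 1/28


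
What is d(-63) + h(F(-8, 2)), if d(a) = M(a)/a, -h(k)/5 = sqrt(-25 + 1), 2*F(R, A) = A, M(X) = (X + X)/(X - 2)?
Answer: -2/65 - 10*I*sqrt(6) ≈ -0.030769 - 24.495*I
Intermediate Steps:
M(X) = 2*X/(-2 + X) (M(X) = (2*X)/(-2 + X) = 2*X/(-2 + X))
F(R, A) = A/2
h(k) = -10*I*sqrt(6) (h(k) = -5*sqrt(-25 + 1) = -10*I*sqrt(6))
d(a) = 2/(-2 + a) (d(a) = (2*a/(-2 + a))/a = 2/(-2 + a))
d(-63) + h(F(-8, 2)) = 2/(-2 - 63) - 10*I*sqrt(6) = 2/(-65) - 10*I*sqrt(6) = 2*(-1/65) - 10*I*sqrt(6) = -2/65 - 10*I*sqrt(6)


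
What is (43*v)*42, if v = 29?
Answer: 52374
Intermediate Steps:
(43*v)*42 = (43*29)*42 = 1247*42 = 52374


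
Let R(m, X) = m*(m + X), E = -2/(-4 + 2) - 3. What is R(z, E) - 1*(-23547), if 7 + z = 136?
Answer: 39930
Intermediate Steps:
E = -2 (E = -2/(-2) - 3 = -2*(-½) - 3 = 1 - 3 = -2)
z = 129 (z = -7 + 136 = 129)
R(m, X) = m*(X + m)
R(z, E) - 1*(-23547) = 129*(-2 + 129) - 1*(-23547) = 129*127 + 23547 = 16383 + 23547 = 39930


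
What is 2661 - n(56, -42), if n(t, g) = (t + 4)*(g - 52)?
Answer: 8301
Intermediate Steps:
n(t, g) = (-52 + g)*(4 + t) (n(t, g) = (4 + t)*(-52 + g) = (-52 + g)*(4 + t))
2661 - n(56, -42) = 2661 - (-208 - 52*56 + 4*(-42) - 42*56) = 2661 - (-208 - 2912 - 168 - 2352) = 2661 - 1*(-5640) = 2661 + 5640 = 8301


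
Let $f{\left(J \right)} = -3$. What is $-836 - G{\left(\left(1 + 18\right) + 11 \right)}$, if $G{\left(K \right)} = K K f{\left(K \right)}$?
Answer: $1864$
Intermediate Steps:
$G{\left(K \right)} = - 3 K^{2}$ ($G{\left(K \right)} = K K \left(-3\right) = K^{2} \left(-3\right) = - 3 K^{2}$)
$-836 - G{\left(\left(1 + 18\right) + 11 \right)} = -836 - - 3 \left(\left(1 + 18\right) + 11\right)^{2} = -836 - - 3 \left(19 + 11\right)^{2} = -836 - - 3 \cdot 30^{2} = -836 - \left(-3\right) 900 = -836 - -2700 = -836 + 2700 = 1864$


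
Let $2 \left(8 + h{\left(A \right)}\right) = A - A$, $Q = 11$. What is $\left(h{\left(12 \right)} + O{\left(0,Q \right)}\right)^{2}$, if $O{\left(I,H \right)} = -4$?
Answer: $144$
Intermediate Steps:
$h{\left(A \right)} = -8$ ($h{\left(A \right)} = -8 + \frac{A - A}{2} = -8 + \frac{1}{2} \cdot 0 = -8 + 0 = -8$)
$\left(h{\left(12 \right)} + O{\left(0,Q \right)}\right)^{2} = \left(-8 - 4\right)^{2} = \left(-12\right)^{2} = 144$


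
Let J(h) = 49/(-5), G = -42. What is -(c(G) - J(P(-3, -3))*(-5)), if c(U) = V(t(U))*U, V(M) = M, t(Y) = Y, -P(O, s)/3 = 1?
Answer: -1715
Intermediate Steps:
P(O, s) = -3 (P(O, s) = -3*1 = -3)
J(h) = -49/5 (J(h) = 49*(-1/5) = -49/5)
c(U) = U**2 (c(U) = U*U = U**2)
-(c(G) - J(P(-3, -3))*(-5)) = -((-42)**2 - (-49)*(-5)/5) = -(1764 - 1*49) = -(1764 - 49) = -1*1715 = -1715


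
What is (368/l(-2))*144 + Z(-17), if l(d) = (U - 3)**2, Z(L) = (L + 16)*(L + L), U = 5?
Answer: 13282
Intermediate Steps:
Z(L) = 2*L*(16 + L) (Z(L) = (16 + L)*(2*L) = 2*L*(16 + L))
l(d) = 4 (l(d) = (5 - 3)**2 = 2**2 = 4)
(368/l(-2))*144 + Z(-17) = (368/4)*144 + 2*(-17)*(16 - 17) = (368*(1/4))*144 + 2*(-17)*(-1) = 92*144 + 34 = 13248 + 34 = 13282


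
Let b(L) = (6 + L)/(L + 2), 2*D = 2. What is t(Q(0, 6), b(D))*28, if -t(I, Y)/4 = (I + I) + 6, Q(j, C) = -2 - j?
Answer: -224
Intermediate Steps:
D = 1 (D = (1/2)*2 = 1)
b(L) = (6 + L)/(2 + L)
t(I, Y) = -24 - 8*I (t(I, Y) = -4*((I + I) + 6) = -4*(2*I + 6) = -4*(6 + 2*I) = -24 - 8*I)
t(Q(0, 6), b(D))*28 = (-24 - 8*(-2 - 1*0))*28 = (-24 - 8*(-2 + 0))*28 = (-24 - 8*(-2))*28 = (-24 + 16)*28 = -8*28 = -224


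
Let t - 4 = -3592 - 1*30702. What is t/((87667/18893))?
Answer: -647840970/87667 ≈ -7389.8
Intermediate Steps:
t = -34290 (t = 4 + (-3592 - 1*30702) = 4 + (-3592 - 30702) = 4 - 34294 = -34290)
t/((87667/18893)) = -34290/(87667/18893) = -34290/(87667*(1/18893)) = -34290/87667/18893 = -34290*18893/87667 = -647840970/87667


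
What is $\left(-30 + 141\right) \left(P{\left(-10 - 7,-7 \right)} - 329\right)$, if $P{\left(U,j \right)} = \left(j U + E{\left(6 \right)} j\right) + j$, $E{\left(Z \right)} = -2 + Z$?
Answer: $-27195$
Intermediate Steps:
$P{\left(U,j \right)} = 5 j + U j$ ($P{\left(U,j \right)} = \left(j U + \left(-2 + 6\right) j\right) + j = \left(U j + 4 j\right) + j = \left(4 j + U j\right) + j = 5 j + U j$)
$\left(-30 + 141\right) \left(P{\left(-10 - 7,-7 \right)} - 329\right) = \left(-30 + 141\right) \left(- 7 \left(5 - 17\right) - 329\right) = 111 \left(- 7 \left(5 - 17\right) - 329\right) = 111 \left(\left(-7\right) \left(-12\right) - 329\right) = 111 \left(84 - 329\right) = 111 \left(-245\right) = -27195$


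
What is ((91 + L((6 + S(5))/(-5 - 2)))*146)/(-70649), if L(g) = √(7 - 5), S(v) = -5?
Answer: -13286/70649 - 146*√2/70649 ≈ -0.19098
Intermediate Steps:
L(g) = √2
((91 + L((6 + S(5))/(-5 - 2)))*146)/(-70649) = ((91 + √2)*146)/(-70649) = (13286 + 146*√2)*(-1/70649) = -13286/70649 - 146*√2/70649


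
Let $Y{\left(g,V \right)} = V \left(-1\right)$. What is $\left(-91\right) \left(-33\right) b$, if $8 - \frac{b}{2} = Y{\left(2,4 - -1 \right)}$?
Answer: $78078$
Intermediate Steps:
$Y{\left(g,V \right)} = - V$
$b = 26$ ($b = 16 - 2 \left(- (4 - -1)\right) = 16 - 2 \left(- (4 + 1)\right) = 16 - 2 \left(\left(-1\right) 5\right) = 16 - -10 = 16 + 10 = 26$)
$\left(-91\right) \left(-33\right) b = \left(-91\right) \left(-33\right) 26 = 3003 \cdot 26 = 78078$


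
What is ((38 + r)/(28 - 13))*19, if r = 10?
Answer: 304/5 ≈ 60.800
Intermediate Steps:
((38 + r)/(28 - 13))*19 = ((38 + 10)/(28 - 13))*19 = (48/15)*19 = (48*(1/15))*19 = (16/5)*19 = 304/5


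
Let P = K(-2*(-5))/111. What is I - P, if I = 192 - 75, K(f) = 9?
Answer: 4326/37 ≈ 116.92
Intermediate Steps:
I = 117
P = 3/37 (P = 9/111 = 9*(1/111) = 3/37 ≈ 0.081081)
I - P = 117 - 1*3/37 = 117 - 3/37 = 4326/37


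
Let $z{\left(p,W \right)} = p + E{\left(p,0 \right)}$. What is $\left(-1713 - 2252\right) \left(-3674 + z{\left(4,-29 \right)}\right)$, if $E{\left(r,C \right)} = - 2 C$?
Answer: $14551550$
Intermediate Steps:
$z{\left(p,W \right)} = p$ ($z{\left(p,W \right)} = p - 0 = p + 0 = p$)
$\left(-1713 - 2252\right) \left(-3674 + z{\left(4,-29 \right)}\right) = \left(-1713 - 2252\right) \left(-3674 + 4\right) = \left(-3965\right) \left(-3670\right) = 14551550$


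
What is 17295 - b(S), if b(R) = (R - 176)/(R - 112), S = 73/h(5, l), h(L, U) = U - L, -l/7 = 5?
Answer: 78737022/4553 ≈ 17293.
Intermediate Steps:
l = -35 (l = -7*5 = -35)
S = -73/40 (S = 73/(-35 - 1*5) = 73/(-35 - 5) = 73/(-40) = 73*(-1/40) = -73/40 ≈ -1.8250)
b(R) = (-176 + R)/(-112 + R)
17295 - b(S) = 17295 - (-176 - 73/40)/(-112 - 73/40) = 17295 - (-7113)/((-4553/40)*40) = 17295 - (-40)*(-7113)/(4553*40) = 17295 - 1*7113/4553 = 17295 - 7113/4553 = 78737022/4553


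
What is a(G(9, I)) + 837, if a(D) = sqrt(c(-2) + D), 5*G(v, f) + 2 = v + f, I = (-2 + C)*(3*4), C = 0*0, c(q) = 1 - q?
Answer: 837 + I*sqrt(10)/5 ≈ 837.0 + 0.63246*I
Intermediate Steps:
C = 0
I = -24 (I = (-2 + 0)*(3*4) = -2*12 = -24)
G(v, f) = -2/5 + f/5 + v/5 (G(v, f) = -2/5 + (v + f)/5 = -2/5 + (f + v)/5 = -2/5 + (f/5 + v/5) = -2/5 + f/5 + v/5)
a(D) = sqrt(3 + D) (a(D) = sqrt((1 - 1*(-2)) + D) = sqrt((1 + 2) + D) = sqrt(3 + D))
a(G(9, I)) + 837 = sqrt(3 + (-2/5 + (1/5)*(-24) + (1/5)*9)) + 837 = sqrt(3 + (-2/5 - 24/5 + 9/5)) + 837 = sqrt(3 - 17/5) + 837 = sqrt(-2/5) + 837 = I*sqrt(10)/5 + 837 = 837 + I*sqrt(10)/5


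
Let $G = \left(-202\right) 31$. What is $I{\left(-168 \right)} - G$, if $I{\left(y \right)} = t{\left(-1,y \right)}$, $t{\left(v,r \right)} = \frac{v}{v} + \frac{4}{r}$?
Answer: $\frac{263045}{42} \approx 6263.0$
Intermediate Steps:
$t{\left(v,r \right)} = 1 + \frac{4}{r}$
$I{\left(y \right)} = \frac{4 + y}{y}$
$G = -6262$
$I{\left(-168 \right)} - G = \frac{4 - 168}{-168} - -6262 = \left(- \frac{1}{168}\right) \left(-164\right) + 6262 = \frac{41}{42} + 6262 = \frac{263045}{42}$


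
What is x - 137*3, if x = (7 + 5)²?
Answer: -267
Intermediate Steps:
x = 144 (x = 12² = 144)
x - 137*3 = 144 - 137*3 = 144 - 411 = -267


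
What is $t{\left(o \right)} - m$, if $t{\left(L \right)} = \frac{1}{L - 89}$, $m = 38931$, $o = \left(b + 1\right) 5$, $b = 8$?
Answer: $- \frac{1712965}{44} \approx -38931.0$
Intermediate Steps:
$o = 45$ ($o = \left(8 + 1\right) 5 = 9 \cdot 5 = 45$)
$t{\left(L \right)} = \frac{1}{-89 + L}$
$t{\left(o \right)} - m = \frac{1}{-89 + 45} - 38931 = \frac{1}{-44} - 38931 = - \frac{1}{44} - 38931 = - \frac{1712965}{44}$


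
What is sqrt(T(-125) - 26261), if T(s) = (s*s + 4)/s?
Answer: I*sqrt(16491270)/25 ≈ 162.44*I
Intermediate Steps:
T(s) = (4 + s**2)/s (T(s) = (s**2 + 4)/s = (4 + s**2)/s)
sqrt(T(-125) - 26261) = sqrt((-125 + 4/(-125)) - 26261) = sqrt((-125 + 4*(-1/125)) - 26261) = sqrt((-125 - 4/125) - 26261) = sqrt(-15629/125 - 26261) = sqrt(-3298254/125) = I*sqrt(16491270)/25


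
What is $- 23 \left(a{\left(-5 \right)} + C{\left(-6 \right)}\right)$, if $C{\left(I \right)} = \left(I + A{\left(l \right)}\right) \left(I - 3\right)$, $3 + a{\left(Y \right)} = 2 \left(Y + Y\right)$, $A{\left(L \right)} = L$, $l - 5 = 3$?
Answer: $943$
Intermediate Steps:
$l = 8$ ($l = 5 + 3 = 8$)
$a{\left(Y \right)} = -3 + 4 Y$ ($a{\left(Y \right)} = -3 + 2 \left(Y + Y\right) = -3 + 2 \cdot 2 Y = -3 + 4 Y$)
$C{\left(I \right)} = \left(-3 + I\right) \left(8 + I\right)$ ($C{\left(I \right)} = \left(I + 8\right) \left(I - 3\right) = \left(8 + I\right) \left(-3 + I\right) = \left(-3 + I\right) \left(8 + I\right)$)
$- 23 \left(a{\left(-5 \right)} + C{\left(-6 \right)}\right) = - 23 \left(\left(-3 + 4 \left(-5\right)\right) + \left(-24 + \left(-6\right)^{2} + 5 \left(-6\right)\right)\right) = - 23 \left(\left(-3 - 20\right) - 18\right) = - 23 \left(-23 - 18\right) = \left(-23\right) \left(-41\right) = 943$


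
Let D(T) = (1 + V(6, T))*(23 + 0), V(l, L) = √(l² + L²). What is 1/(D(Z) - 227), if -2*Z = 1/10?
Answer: -81600/9028271 - 460*√14401/9028271 ≈ -0.015153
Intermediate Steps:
Z = -1/20 (Z = -½/10 = -½*⅒ = -1/20 ≈ -0.050000)
V(l, L) = √(L² + l²)
D(T) = 23 + 23*√(36 + T²) (D(T) = (1 + √(T² + 6²))*(23 + 0) = (1 + √(T² + 36))*23 = (1 + √(36 + T²))*23 = 23 + 23*√(36 + T²))
1/(D(Z) - 227) = 1/((23 + 23*√(36 + (-1/20)²)) - 227) = 1/((23 + 23*√(36 + 1/400)) - 227) = 1/((23 + 23*√(14401/400)) - 227) = 1/((23 + 23*(√14401/20)) - 227) = 1/((23 + 23*√14401/20) - 227) = 1/(-204 + 23*√14401/20)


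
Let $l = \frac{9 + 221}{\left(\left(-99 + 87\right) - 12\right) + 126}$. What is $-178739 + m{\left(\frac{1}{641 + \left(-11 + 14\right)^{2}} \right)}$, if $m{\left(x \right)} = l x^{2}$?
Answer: $- \frac{770275720477}{4309500} \approx -1.7874 \cdot 10^{5}$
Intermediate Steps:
$l = \frac{115}{51}$ ($l = \frac{230}{\left(-12 - 12\right) + 126} = \frac{230}{-24 + 126} = \frac{230}{102} = 230 \cdot \frac{1}{102} = \frac{115}{51} \approx 2.2549$)
$m{\left(x \right)} = \frac{115 x^{2}}{51}$
$-178739 + m{\left(\frac{1}{641 + \left(-11 + 14\right)^{2}} \right)} = -178739 + \frac{115 \left(\frac{1}{641 + \left(-11 + 14\right)^{2}}\right)^{2}}{51} = -178739 + \frac{115 \left(\frac{1}{641 + 3^{2}}\right)^{2}}{51} = -178739 + \frac{115 \left(\frac{1}{641 + 9}\right)^{2}}{51} = -178739 + \frac{115 \left(\frac{1}{650}\right)^{2}}{51} = -178739 + \frac{115}{51 \cdot 422500} = -178739 + \frac{115}{51} \cdot \frac{1}{422500} = -178739 + \frac{23}{4309500} = - \frac{770275720477}{4309500}$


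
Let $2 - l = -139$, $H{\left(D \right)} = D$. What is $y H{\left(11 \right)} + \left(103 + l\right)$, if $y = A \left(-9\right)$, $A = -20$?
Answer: $2224$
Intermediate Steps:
$l = 141$ ($l = 2 - -139 = 2 + 139 = 141$)
$y = 180$ ($y = \left(-20\right) \left(-9\right) = 180$)
$y H{\left(11 \right)} + \left(103 + l\right) = 180 \cdot 11 + \left(103 + 141\right) = 1980 + 244 = 2224$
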